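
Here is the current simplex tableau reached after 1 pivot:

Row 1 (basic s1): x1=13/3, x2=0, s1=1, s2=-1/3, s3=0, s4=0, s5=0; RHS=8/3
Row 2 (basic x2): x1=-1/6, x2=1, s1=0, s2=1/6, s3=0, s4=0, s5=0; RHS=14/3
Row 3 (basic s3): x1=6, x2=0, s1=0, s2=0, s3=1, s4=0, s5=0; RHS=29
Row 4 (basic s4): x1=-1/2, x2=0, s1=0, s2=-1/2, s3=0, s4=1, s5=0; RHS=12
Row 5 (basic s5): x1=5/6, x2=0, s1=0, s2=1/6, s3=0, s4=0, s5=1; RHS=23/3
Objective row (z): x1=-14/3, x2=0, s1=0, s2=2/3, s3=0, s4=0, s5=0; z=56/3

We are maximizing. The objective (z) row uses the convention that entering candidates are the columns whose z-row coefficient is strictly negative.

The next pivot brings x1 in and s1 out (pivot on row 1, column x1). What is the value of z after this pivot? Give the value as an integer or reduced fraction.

Minimum ratio for x1: (8/3)/(13/3) = 8/13.
z changes by −(z-row coeff of x1)·ratio = −(-14/3)·(8/13) = 112/39.
New z = 56/3 + (112/39) = 280/13.

280/13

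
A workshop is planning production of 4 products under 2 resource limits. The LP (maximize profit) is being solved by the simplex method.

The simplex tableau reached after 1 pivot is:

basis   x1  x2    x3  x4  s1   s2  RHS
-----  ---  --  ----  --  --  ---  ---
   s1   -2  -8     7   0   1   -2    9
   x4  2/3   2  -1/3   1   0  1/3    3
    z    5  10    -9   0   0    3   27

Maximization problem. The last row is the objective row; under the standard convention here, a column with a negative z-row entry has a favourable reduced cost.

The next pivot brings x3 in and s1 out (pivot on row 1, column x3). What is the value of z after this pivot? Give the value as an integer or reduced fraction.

Minimum ratio for x3: 9/7 = 9/7.
z changes by −(z-row coeff of x3)·ratio = −(-9)·(9/7) = 81/7.
New z = 27 + (81/7) = 270/7.

270/7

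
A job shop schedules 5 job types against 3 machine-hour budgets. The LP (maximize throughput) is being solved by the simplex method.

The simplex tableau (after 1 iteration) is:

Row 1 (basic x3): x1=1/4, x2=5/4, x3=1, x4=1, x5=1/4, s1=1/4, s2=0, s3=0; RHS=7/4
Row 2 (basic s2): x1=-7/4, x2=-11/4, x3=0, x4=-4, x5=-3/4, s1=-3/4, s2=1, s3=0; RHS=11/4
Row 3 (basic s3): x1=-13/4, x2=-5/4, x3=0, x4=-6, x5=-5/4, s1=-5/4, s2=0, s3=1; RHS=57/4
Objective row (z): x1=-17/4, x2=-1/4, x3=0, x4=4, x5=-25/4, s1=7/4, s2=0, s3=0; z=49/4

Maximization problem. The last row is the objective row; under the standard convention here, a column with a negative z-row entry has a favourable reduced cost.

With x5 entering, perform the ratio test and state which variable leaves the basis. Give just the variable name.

x3

Ratios: row 1 (x3): (7/4)/(1/4) = 7; row 2 (s2): entry -3/4 ≤ 0, skip; row 3 (s3): entry -5/4 ≤ 0, skip.
Minimum ratio 7 is in the x3 row, so x3 leaves.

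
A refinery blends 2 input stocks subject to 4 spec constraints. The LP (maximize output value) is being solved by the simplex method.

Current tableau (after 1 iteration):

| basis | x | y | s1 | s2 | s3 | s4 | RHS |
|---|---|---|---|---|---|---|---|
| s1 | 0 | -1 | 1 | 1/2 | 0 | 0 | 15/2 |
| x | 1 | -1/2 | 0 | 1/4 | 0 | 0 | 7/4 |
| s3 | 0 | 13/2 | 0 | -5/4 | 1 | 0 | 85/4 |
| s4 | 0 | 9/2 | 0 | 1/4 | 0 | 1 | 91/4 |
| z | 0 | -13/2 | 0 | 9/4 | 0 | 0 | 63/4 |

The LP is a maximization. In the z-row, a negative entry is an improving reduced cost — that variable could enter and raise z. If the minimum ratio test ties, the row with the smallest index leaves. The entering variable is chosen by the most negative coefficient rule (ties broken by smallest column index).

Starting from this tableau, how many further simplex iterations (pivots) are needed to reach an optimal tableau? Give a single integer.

1

pivot: y in, s3 out → z = 37
No improving column remains; optimal.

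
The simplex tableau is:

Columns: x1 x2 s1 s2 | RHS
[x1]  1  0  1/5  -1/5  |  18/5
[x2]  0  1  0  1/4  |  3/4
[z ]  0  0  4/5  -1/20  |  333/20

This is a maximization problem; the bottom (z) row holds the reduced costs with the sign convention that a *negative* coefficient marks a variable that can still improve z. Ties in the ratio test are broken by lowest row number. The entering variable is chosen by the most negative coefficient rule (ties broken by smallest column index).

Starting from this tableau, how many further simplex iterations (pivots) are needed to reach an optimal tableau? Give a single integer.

pivot: s2 in, x2 out → z = 84/5
No improving column remains; optimal.

1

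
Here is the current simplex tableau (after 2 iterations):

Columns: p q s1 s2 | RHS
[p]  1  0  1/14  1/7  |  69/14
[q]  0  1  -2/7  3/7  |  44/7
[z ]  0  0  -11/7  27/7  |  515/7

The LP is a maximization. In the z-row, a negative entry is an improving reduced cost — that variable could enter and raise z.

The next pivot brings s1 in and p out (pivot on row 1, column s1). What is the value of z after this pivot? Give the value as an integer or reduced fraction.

Minimum ratio for s1: (69/14)/(1/14) = 69.
z changes by −(z-row coeff of s1)·ratio = −(-11/7)·69 = 759/7.
New z = 515/7 + (759/7) = 182.

182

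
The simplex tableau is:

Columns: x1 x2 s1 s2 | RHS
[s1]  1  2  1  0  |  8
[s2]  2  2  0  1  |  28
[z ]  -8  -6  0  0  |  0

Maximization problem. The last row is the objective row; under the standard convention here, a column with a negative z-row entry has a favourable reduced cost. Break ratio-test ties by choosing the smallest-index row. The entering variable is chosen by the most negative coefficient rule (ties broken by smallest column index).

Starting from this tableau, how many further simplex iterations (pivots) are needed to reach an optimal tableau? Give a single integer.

1

pivot: x1 in, s1 out → z = 64
No improving column remains; optimal.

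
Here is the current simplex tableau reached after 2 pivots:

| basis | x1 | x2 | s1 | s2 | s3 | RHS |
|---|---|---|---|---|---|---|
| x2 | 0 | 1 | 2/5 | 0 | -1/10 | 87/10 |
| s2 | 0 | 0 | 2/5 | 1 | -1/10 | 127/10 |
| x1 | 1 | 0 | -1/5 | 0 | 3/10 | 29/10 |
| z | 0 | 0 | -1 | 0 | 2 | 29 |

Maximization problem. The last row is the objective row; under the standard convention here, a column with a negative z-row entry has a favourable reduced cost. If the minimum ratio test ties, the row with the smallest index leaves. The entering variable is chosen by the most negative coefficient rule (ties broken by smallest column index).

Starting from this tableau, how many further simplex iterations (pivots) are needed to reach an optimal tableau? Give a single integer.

1

pivot: s1 in, x2 out → z = 203/4
No improving column remains; optimal.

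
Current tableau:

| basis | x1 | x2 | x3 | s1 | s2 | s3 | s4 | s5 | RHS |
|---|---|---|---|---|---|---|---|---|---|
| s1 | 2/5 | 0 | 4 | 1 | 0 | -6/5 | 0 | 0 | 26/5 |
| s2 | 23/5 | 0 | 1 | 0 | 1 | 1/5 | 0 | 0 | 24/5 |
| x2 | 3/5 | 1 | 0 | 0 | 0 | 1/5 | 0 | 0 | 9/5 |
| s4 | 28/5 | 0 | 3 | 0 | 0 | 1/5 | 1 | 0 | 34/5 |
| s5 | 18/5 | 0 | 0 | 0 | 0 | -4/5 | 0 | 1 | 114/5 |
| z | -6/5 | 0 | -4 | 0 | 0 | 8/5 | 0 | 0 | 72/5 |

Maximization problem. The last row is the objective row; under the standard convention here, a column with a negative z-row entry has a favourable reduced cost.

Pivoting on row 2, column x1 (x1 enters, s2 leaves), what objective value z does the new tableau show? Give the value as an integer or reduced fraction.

360/23

Minimum ratio for x1: (24/5)/(23/5) = 24/23.
z changes by −(z-row coeff of x1)·ratio = −(-6/5)·(24/23) = 144/115.
New z = 72/5 + (144/115) = 360/23.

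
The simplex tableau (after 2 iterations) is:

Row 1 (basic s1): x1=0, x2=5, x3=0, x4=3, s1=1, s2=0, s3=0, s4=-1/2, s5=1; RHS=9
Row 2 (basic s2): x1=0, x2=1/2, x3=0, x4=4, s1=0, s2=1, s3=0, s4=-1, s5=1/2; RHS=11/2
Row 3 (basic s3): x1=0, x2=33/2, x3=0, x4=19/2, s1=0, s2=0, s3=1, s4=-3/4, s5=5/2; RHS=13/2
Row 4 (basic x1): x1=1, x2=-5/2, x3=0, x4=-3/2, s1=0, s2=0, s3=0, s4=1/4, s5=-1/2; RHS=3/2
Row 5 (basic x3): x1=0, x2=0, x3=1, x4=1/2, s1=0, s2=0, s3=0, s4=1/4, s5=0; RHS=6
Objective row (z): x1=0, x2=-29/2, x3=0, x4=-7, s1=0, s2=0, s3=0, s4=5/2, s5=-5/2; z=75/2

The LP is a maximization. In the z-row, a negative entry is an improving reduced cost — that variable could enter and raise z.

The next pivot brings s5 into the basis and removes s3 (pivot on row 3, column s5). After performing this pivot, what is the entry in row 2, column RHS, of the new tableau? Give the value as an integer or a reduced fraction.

21/5

Pivot element is row 3, column s5: 5/2.
Normalize row 3: new (row 3, RHS) = (13/2)/(5/2) = 13/5.
row 2 ← row 2 − (1/2)·(new row 3): 11/2 − (1/2)·(13/5) = 21/5.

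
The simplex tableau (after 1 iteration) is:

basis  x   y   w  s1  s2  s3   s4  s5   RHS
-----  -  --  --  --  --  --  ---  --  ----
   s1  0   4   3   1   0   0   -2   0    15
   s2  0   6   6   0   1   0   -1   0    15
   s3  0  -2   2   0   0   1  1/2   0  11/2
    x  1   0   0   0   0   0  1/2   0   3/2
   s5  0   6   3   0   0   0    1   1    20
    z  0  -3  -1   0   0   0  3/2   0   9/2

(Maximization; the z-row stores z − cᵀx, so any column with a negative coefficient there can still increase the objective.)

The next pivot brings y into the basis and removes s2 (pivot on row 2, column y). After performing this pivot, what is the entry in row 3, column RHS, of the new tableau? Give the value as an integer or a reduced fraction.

Pivot element is row 2, column y: 6.
Normalize row 2: new (row 2, RHS) = 15/6 = 5/2.
row 3 ← row 3 − (-2)·(new row 2): 11/2 − (-2)·(5/2) = 21/2.

21/2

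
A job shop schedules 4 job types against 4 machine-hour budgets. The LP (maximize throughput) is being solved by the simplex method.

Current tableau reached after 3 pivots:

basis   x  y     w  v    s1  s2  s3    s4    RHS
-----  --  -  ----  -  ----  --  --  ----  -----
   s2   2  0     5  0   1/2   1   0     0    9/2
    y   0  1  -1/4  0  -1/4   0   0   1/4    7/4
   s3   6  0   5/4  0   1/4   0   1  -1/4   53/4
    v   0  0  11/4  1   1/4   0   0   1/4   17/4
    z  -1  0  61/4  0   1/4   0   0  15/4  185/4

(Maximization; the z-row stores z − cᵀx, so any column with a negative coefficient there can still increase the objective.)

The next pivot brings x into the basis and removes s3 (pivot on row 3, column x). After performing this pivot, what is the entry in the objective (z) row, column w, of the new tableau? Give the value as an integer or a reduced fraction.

Pivot element is row 3, column x: 6.
Normalize row 3: new (row 3, w) = (5/4)/6 = 5/24.
z-row ← z-row − (-1)·(new row 3): 61/4 − (-1)·(5/24) = 371/24.

371/24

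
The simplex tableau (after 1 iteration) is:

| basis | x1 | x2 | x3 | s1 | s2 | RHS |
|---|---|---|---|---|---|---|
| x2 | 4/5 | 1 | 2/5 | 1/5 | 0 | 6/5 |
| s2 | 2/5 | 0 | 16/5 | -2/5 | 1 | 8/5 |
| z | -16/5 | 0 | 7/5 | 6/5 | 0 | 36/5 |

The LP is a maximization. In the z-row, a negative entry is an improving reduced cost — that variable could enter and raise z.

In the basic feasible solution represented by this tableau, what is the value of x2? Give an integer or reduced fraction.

x2 is basic (row 1); its value is the RHS of that row: 6/5.

6/5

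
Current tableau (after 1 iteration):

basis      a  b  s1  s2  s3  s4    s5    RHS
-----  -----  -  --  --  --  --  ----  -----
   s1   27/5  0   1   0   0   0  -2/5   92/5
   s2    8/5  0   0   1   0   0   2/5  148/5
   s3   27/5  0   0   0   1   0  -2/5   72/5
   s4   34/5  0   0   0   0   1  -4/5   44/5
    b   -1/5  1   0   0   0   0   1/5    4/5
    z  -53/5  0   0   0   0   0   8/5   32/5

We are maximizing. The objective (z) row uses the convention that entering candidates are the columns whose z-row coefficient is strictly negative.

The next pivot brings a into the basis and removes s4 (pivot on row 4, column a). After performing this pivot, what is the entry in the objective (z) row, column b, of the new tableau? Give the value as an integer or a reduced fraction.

0

Pivot element is row 4, column a: 34/5.
Normalize row 4: new (row 4, b) = 0/(34/5) = 0.
z-row ← z-row − (-53/5)·(new row 4): 0 − (-53/5)·0 = 0.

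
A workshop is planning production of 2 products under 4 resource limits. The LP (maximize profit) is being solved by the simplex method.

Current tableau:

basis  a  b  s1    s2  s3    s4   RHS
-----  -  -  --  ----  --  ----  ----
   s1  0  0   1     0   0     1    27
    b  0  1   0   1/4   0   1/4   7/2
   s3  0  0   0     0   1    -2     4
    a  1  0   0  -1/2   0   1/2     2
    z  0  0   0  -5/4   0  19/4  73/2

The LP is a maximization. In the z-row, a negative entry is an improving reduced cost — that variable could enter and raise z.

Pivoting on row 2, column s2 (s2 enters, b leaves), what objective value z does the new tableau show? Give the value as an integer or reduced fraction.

54

Minimum ratio for s2: (7/2)/(1/4) = 14.
z changes by −(z-row coeff of s2)·ratio = −(-5/4)·14 = 35/2.
New z = 73/2 + (35/2) = 54.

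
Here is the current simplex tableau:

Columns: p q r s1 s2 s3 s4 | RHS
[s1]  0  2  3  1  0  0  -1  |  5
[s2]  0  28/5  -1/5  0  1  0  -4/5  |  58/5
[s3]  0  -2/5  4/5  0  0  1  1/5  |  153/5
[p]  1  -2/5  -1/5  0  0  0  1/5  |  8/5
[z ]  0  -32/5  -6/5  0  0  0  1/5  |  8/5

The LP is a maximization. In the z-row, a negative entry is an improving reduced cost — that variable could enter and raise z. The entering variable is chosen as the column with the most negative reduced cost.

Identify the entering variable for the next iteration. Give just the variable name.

Objective-row coefficients: p: 0, q: -32/5, r: -6/5, s1: 0, s2: 0, s3: 0, s4: 1/5.
The most negative is -32/5 in column q, so q enters.

q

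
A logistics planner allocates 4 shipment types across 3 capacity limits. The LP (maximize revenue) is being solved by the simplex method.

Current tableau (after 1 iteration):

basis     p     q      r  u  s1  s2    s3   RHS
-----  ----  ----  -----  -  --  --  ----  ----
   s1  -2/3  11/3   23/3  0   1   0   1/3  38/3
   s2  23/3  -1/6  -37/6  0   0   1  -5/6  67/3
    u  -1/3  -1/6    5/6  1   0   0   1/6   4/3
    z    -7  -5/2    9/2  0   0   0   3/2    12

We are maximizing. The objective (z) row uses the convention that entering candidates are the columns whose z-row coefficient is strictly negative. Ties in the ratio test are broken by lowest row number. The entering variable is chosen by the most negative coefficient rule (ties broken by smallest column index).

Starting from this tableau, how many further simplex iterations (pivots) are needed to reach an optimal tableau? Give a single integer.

pivot: p in, s2 out → z = 745/23
pivot: q in, s1 out → z = 43
No improving column remains; optimal.

2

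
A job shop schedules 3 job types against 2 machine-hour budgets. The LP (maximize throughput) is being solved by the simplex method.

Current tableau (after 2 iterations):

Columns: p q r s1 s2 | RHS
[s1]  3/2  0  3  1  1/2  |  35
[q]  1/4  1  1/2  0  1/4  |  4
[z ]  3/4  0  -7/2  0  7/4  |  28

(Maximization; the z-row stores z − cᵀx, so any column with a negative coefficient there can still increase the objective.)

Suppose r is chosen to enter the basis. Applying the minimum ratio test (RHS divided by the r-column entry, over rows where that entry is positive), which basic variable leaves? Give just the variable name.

q

Ratios: row 1 (s1): 35/3 = 35/3; row 2 (q): 4/(1/2) = 8.
Minimum ratio 8 is in the q row, so q leaves.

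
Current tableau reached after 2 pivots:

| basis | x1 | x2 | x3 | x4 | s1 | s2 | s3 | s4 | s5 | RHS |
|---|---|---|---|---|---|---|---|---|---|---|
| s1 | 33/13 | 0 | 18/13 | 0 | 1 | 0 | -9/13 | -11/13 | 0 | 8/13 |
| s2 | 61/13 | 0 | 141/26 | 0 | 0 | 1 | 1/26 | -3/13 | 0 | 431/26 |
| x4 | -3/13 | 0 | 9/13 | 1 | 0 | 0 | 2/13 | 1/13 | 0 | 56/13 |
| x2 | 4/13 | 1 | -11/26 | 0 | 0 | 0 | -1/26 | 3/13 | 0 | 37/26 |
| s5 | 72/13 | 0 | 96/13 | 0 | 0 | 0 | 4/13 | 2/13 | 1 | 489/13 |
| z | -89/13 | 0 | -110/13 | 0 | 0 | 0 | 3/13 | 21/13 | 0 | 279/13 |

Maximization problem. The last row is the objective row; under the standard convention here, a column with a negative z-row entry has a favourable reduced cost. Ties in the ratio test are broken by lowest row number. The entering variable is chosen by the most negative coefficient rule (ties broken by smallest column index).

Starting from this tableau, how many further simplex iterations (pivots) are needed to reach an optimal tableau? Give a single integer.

2

pivot: x3 in, s1 out → z = 227/9
pivot: s3 in, s2 out → z = 4537/99
No improving column remains; optimal.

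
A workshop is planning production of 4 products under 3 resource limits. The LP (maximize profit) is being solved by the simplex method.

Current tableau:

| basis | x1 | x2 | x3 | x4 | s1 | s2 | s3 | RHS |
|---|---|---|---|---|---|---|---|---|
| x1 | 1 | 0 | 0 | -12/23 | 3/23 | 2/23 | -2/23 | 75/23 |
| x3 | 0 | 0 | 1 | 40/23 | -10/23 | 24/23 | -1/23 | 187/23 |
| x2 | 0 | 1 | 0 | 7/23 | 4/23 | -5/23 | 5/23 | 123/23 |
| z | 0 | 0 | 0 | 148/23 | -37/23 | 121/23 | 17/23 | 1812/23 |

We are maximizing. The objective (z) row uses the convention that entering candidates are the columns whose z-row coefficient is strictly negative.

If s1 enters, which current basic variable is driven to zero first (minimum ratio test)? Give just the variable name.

Ratios: row 1 (x1): (75/23)/(3/23) = 25; row 2 (x3): entry -10/23 ≤ 0, skip; row 3 (x2): (123/23)/(4/23) = 123/4.
Minimum ratio 25 is in the x1 row, so x1 leaves.

x1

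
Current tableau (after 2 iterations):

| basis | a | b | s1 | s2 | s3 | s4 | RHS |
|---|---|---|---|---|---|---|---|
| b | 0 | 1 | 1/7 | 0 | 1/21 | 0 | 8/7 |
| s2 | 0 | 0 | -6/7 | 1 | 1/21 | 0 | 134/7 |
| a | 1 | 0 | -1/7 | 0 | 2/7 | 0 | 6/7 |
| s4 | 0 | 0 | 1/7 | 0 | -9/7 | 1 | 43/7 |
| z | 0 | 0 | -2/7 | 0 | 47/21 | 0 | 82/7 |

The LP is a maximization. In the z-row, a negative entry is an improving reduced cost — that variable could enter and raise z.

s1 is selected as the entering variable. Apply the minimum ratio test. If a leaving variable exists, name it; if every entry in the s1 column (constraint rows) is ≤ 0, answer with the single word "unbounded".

Ratios: row 1 (b): (8/7)/(1/7) = 8; row 2 (s2): entry -6/7 ≤ 0, skip; row 3 (a): entry -1/7 ≤ 0, skip; row 4 (s4): (43/7)/(1/7) = 43.
Minimum ratio is in the b row, so b leaves.

b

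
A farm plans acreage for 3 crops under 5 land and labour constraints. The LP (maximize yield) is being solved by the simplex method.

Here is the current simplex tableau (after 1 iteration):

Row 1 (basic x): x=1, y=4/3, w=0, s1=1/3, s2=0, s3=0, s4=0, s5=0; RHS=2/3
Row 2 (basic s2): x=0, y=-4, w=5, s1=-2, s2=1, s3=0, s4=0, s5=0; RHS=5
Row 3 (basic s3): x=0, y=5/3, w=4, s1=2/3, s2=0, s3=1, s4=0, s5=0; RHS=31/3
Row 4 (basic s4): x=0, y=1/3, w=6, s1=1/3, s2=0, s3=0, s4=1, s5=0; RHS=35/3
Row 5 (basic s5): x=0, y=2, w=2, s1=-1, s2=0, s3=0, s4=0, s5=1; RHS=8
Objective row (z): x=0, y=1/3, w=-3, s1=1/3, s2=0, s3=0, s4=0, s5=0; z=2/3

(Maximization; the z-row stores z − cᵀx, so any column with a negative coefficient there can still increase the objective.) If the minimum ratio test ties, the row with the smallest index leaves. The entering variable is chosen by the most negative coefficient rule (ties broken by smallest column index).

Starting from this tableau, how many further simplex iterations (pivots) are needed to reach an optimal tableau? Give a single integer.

3

pivot: w in, s2 out → z = 11/3
pivot: y in, x out → z = 47/10
pivot: s1 in, y out → z = 27/5
No improving column remains; optimal.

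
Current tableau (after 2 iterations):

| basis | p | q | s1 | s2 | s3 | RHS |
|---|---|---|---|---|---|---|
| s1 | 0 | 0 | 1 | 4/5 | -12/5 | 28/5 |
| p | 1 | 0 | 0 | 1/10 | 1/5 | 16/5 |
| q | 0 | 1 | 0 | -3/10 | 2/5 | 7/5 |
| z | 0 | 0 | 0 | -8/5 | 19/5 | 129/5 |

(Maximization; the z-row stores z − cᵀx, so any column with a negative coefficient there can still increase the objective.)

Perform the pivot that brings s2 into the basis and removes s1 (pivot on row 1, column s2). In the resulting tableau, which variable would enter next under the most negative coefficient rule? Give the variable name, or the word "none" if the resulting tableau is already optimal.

Pivot element 4/5. New z-row = old z-row − (-8/5)·(row 1/(4/5)).
Updated z-row coefficients: p: 0, q: 0, s1: 2, s2: 0, s3: -1.
The most negative is -1 in column s3, so s3 would enter next.

s3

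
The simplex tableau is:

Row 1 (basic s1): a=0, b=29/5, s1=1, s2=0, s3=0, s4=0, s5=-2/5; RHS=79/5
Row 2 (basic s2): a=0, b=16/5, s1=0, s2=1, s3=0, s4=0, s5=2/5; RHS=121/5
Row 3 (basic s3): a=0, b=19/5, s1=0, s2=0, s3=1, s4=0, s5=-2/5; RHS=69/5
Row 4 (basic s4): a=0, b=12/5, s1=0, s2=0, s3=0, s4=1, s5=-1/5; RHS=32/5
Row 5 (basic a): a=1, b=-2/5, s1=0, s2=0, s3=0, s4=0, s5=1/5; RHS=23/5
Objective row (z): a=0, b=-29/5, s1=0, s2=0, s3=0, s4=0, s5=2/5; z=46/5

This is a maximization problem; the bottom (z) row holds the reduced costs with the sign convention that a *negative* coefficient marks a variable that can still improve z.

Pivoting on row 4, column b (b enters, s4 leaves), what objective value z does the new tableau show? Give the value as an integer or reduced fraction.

Minimum ratio for b: (32/5)/(12/5) = 8/3.
z changes by −(z-row coeff of b)·ratio = −(-29/5)·(8/3) = 232/15.
New z = 46/5 + (232/15) = 74/3.

74/3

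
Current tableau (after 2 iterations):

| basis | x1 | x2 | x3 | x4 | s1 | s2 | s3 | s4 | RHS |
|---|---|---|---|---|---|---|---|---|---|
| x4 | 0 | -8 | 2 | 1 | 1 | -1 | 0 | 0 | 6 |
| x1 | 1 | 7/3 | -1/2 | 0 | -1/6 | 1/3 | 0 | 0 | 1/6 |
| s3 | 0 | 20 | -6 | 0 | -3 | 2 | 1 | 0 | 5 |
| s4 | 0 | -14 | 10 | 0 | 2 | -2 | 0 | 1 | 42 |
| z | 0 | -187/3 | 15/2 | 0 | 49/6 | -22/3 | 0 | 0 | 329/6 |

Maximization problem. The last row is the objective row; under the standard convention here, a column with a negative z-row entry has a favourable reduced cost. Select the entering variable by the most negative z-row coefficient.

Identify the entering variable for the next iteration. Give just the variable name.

x2

Objective-row coefficients: x1: 0, x2: -187/3, x3: 15/2, x4: 0, s1: 49/6, s2: -22/3, s3: 0, s4: 0.
The most negative is -187/3 in column x2, so x2 enters.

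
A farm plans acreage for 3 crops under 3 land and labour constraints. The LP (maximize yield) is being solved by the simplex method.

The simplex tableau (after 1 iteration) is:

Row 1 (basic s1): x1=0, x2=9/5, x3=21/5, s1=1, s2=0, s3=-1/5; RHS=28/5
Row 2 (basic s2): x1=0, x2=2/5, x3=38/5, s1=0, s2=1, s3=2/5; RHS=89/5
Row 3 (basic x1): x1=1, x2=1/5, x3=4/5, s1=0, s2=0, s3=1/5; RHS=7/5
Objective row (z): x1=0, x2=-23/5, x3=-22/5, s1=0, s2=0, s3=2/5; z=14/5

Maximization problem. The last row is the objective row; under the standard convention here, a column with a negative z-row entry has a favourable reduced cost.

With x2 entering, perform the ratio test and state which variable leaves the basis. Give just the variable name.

s1

Ratios: row 1 (s1): (28/5)/(9/5) = 28/9; row 2 (s2): (89/5)/(2/5) = 89/2; row 3 (x1): (7/5)/(1/5) = 7.
Minimum ratio 28/9 is in the s1 row, so s1 leaves.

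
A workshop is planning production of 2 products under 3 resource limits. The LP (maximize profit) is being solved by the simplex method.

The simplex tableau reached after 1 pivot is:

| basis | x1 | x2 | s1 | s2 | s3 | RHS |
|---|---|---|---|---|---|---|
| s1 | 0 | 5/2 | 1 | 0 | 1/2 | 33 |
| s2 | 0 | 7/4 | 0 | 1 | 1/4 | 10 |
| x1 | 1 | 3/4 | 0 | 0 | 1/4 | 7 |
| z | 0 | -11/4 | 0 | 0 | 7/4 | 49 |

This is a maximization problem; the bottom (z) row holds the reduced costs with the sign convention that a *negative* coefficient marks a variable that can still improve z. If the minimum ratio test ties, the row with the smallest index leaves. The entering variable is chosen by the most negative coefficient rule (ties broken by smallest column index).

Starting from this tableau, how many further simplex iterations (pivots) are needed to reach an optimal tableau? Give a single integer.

pivot: x2 in, s2 out → z = 453/7
No improving column remains; optimal.

1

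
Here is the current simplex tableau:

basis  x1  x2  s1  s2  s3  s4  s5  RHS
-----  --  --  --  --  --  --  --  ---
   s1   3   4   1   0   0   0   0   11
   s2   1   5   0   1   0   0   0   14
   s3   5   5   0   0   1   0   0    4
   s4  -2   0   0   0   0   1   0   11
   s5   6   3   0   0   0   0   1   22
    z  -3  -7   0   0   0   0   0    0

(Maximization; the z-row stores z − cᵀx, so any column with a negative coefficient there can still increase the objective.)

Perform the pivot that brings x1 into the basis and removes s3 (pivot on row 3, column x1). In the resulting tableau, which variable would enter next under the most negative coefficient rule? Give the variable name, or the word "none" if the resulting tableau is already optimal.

Pivot element 5. New z-row = old z-row − (-3)·(row 3/5).
Updated z-row coefficients: x1: 0, x2: -4, s1: 0, s2: 0, s3: 3/5, s4: 0, s5: 0.
The most negative is -4 in column x2, so x2 would enter next.

x2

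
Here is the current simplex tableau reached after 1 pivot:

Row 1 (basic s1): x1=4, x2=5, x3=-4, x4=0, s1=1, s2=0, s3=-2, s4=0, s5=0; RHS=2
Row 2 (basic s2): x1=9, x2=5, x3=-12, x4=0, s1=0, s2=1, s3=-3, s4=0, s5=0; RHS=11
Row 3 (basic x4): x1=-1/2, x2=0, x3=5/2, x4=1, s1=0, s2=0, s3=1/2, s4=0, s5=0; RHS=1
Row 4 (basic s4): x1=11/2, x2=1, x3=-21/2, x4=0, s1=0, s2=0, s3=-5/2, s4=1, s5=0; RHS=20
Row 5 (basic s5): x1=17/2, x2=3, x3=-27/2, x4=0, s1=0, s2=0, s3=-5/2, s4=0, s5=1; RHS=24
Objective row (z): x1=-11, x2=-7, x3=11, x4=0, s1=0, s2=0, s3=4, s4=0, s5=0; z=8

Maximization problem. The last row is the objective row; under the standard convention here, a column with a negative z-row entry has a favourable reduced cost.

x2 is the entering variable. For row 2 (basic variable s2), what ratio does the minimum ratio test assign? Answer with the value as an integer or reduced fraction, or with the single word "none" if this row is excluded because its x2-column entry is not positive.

11/5

Ratio = RHS / (x2 entry) = 11 / 5 = 11/5.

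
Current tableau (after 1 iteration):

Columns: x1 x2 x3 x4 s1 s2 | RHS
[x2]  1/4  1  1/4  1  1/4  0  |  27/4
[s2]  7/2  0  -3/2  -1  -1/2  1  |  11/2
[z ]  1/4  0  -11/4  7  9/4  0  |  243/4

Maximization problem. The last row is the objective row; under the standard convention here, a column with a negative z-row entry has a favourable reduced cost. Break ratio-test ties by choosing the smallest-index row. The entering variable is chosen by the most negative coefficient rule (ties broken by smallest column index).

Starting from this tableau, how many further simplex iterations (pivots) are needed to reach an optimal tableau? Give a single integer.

pivot: x3 in, x2 out → z = 135
No improving column remains; optimal.

1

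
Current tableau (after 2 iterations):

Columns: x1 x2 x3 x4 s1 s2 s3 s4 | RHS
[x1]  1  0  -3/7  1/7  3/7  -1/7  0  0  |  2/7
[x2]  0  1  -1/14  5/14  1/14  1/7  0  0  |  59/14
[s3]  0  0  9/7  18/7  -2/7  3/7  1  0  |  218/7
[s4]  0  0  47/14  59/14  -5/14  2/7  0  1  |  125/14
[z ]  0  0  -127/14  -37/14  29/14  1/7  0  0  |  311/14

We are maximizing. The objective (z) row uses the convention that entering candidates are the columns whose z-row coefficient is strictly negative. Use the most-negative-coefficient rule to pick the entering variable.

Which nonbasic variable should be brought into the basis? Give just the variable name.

Objective-row coefficients: x1: 0, x2: 0, x3: -127/14, x4: -37/14, s1: 29/14, s2: 1/7, s3: 0, s4: 0.
The most negative is -127/14 in column x3, so x3 enters.

x3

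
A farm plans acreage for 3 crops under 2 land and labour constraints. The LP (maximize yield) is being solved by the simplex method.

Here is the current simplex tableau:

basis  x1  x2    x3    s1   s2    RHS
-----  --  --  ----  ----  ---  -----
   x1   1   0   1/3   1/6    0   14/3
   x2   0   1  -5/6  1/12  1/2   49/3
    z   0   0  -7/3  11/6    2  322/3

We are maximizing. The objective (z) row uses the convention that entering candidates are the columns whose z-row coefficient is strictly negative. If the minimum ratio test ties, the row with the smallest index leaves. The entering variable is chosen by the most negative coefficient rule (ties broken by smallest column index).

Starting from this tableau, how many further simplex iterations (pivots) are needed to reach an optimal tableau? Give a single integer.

pivot: x3 in, x1 out → z = 140
No improving column remains; optimal.

1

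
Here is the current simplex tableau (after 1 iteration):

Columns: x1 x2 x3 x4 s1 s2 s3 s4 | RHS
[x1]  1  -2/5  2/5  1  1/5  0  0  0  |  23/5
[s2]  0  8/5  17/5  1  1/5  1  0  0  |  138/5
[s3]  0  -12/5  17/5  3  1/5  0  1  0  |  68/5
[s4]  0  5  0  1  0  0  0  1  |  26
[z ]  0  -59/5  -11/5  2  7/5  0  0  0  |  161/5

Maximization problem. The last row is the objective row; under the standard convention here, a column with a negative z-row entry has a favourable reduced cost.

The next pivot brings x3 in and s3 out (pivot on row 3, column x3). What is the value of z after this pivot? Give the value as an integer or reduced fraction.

Minimum ratio for x3: (68/5)/(17/5) = 4.
z changes by −(z-row coeff of x3)·ratio = −(-11/5)·4 = 44/5.
New z = 161/5 + (44/5) = 41.

41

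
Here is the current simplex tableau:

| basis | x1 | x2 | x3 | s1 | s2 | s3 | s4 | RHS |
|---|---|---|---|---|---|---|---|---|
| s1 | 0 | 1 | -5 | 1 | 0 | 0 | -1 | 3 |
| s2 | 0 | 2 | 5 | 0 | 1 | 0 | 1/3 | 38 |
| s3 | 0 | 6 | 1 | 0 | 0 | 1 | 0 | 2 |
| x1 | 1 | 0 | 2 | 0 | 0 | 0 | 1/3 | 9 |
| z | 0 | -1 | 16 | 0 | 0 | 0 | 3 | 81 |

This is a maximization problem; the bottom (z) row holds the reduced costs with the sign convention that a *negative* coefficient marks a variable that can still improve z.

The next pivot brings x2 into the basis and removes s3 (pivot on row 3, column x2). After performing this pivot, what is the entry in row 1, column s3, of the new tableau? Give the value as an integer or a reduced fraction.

-1/6

Pivot element is row 3, column x2: 6.
Normalize row 3: new (row 3, s3) = 1/6 = 1/6.
row 1 ← row 1 − 1·(new row 3): 0 − 1·(1/6) = -1/6.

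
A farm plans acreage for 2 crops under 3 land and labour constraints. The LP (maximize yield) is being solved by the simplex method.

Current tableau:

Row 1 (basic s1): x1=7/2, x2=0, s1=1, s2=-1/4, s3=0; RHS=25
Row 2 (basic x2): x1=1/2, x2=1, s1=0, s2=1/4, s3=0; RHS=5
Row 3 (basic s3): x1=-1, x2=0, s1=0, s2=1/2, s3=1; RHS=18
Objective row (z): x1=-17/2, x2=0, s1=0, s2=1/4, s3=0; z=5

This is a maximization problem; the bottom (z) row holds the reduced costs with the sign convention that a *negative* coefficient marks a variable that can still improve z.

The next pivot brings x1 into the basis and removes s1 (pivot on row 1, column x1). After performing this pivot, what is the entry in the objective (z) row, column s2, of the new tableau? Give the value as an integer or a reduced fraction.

Pivot element is row 1, column x1: 7/2.
Normalize row 1: new (row 1, s2) = (-1/4)/(7/2) = -1/14.
z-row ← z-row − (-17/2)·(new row 1): 1/4 − (-17/2)·(-1/14) = -5/14.

-5/14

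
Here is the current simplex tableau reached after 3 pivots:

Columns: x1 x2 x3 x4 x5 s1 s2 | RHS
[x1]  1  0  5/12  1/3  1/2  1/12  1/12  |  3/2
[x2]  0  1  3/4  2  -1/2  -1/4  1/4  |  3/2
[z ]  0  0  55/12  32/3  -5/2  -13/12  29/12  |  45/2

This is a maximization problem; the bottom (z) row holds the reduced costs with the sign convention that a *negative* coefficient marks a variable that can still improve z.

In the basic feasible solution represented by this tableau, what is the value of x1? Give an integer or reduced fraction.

3/2

x1 is basic (row 1); its value is the RHS of that row: 3/2.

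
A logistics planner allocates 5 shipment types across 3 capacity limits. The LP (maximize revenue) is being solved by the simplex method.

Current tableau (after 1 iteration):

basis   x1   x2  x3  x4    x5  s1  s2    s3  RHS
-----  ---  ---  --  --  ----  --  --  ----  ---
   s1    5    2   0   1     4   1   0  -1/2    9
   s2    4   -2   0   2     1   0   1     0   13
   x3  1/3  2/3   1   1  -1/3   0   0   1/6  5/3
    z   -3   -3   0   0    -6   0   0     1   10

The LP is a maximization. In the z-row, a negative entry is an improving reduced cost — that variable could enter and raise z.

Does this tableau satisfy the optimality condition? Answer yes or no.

no

Column x1 has objective-row coefficient -3, which is negative; an improving pivot exists, so not yet optimal.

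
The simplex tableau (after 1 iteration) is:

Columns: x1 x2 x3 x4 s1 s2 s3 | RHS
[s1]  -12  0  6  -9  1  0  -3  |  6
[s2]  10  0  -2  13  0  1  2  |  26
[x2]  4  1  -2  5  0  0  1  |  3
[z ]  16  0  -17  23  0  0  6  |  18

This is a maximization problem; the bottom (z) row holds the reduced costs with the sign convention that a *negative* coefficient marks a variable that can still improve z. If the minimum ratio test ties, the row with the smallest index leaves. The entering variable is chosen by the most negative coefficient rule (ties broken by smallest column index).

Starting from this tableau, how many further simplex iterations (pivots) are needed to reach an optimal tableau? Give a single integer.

2

pivot: x3 in, s1 out → z = 35
pivot: x1 in, s2 out → z = 119
No improving column remains; optimal.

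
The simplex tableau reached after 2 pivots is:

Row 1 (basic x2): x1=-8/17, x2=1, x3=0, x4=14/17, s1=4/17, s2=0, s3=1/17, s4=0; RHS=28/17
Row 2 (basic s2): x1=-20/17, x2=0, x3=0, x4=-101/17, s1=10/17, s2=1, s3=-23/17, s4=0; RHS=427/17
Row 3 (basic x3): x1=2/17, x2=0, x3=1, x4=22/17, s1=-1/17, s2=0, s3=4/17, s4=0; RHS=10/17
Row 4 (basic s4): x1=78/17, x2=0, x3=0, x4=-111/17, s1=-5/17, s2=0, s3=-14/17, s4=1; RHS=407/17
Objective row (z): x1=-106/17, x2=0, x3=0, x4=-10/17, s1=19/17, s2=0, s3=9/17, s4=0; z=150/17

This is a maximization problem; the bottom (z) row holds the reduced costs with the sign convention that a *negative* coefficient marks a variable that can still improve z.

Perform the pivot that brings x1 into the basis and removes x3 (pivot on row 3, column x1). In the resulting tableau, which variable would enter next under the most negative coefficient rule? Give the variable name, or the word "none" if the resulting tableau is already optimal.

s1

Pivot element 2/17. New z-row = old z-row − (-106/17)·(row 3/(2/17)).
Updated z-row coefficients: x1: 0, x2: 0, x3: 53, x4: 68, s1: -2, s2: 0, s3: 13, s4: 0.
The most negative is -2 in column s1, so s1 would enter next.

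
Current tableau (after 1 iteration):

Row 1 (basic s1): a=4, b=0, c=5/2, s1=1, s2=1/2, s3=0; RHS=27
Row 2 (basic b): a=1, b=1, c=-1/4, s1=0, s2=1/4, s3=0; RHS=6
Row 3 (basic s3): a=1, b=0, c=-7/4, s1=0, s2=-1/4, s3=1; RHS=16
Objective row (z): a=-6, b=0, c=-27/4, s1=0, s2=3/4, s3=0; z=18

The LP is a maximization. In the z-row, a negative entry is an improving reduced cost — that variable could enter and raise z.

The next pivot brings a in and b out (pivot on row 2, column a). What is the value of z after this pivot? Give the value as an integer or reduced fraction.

54

Minimum ratio for a: 6/1 = 6.
z changes by −(z-row coeff of a)·ratio = −(-6)·6 = 36.
New z = 18 + 36 = 54.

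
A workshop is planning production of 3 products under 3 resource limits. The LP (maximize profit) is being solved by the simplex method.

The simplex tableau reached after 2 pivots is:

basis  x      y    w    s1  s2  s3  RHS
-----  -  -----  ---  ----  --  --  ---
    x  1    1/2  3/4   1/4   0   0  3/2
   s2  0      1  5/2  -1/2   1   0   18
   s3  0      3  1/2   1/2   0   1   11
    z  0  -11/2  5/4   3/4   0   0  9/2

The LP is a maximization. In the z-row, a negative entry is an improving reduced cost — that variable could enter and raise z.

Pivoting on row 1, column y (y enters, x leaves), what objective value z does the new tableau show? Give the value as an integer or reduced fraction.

21

Minimum ratio for y: (3/2)/(1/2) = 3.
z changes by −(z-row coeff of y)·ratio = −(-11/2)·3 = 33/2.
New z = 9/2 + (33/2) = 21.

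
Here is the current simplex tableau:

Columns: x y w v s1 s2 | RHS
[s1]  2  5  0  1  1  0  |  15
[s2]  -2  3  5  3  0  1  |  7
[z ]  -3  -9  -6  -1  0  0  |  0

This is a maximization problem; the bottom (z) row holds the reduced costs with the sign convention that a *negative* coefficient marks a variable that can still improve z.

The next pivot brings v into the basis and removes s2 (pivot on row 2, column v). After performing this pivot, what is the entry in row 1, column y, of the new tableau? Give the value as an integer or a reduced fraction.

4

Pivot element is row 2, column v: 3.
Normalize row 2: new (row 2, y) = 3/3 = 1.
row 1 ← row 1 − 1·(new row 2): 5 − 1·1 = 4.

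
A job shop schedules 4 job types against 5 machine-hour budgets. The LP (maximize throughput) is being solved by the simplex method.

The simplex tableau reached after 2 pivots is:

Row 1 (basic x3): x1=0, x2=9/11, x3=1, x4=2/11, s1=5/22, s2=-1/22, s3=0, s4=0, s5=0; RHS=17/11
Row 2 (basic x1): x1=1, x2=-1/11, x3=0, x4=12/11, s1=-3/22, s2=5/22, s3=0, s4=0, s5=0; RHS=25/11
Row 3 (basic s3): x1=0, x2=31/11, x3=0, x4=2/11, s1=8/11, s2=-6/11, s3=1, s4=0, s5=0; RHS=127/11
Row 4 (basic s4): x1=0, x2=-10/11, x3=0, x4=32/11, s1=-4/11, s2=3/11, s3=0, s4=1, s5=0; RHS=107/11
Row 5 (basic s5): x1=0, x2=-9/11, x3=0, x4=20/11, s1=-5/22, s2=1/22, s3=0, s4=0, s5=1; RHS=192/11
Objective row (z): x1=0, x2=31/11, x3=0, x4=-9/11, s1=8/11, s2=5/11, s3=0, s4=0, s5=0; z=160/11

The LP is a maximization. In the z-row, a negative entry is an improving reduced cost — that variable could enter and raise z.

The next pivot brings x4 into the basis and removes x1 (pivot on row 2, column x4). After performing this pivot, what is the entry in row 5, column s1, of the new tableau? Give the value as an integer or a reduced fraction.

0

Pivot element is row 2, column x4: 12/11.
Normalize row 2: new (row 2, s1) = (-3/22)/(12/11) = -1/8.
row 5 ← row 5 − (20/11)·(new row 2): -5/22 − (20/11)·(-1/8) = 0.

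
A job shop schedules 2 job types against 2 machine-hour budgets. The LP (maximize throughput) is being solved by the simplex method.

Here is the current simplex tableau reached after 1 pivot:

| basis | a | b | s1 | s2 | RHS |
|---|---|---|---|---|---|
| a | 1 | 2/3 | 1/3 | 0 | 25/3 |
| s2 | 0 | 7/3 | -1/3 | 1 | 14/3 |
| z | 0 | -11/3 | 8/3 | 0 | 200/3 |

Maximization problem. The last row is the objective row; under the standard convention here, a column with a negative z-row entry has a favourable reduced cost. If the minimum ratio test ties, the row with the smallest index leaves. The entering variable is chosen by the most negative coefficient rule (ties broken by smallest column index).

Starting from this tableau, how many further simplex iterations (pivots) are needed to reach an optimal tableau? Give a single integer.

1

pivot: b in, s2 out → z = 74
No improving column remains; optimal.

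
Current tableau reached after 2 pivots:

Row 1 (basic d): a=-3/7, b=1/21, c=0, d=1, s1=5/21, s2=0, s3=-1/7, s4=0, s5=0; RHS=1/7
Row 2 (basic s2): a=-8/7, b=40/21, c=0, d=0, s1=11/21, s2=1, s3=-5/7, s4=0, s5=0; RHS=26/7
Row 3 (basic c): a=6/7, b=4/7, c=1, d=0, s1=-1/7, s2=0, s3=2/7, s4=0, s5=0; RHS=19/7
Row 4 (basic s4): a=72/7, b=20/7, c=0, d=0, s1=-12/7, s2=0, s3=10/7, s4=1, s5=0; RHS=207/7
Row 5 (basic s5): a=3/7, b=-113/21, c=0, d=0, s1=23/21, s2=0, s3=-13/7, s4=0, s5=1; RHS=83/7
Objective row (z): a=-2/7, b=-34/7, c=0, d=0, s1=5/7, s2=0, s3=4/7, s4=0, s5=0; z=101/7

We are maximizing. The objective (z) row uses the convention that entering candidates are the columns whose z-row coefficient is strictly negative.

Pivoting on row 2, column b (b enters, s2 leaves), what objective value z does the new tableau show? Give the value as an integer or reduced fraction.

239/10

Minimum ratio for b: (26/7)/(40/21) = 39/20.
z changes by −(z-row coeff of b)·ratio = −(-34/7)·(39/20) = 663/70.
New z = 101/7 + (663/70) = 239/10.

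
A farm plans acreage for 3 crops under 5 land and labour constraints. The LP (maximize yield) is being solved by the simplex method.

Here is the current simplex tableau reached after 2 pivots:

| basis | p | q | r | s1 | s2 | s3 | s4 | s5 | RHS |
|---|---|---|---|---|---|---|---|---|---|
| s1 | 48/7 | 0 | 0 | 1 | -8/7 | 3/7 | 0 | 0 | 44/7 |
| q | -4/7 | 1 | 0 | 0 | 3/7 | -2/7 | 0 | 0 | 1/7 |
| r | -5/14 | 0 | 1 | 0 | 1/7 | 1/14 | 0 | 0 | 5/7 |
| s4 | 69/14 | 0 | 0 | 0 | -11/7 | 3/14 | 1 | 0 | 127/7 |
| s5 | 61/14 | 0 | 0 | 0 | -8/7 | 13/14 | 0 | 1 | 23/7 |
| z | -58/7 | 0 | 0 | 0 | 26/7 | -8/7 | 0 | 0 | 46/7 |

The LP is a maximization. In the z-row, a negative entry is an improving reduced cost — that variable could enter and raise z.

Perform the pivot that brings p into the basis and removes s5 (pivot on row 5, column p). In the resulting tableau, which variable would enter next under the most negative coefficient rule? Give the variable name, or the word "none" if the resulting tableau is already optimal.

none

Pivot element 61/14. New z-row = old z-row − (-58/7)·(row 5/(61/14)).
Updated z-row coefficients: p: 0, q: 0, r: 0, s1: 0, s2: 94/61, s3: 38/61, s4: 0, s5: 116/61.
No coefficient is strictly negative; the tableau after this pivot is optimal.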